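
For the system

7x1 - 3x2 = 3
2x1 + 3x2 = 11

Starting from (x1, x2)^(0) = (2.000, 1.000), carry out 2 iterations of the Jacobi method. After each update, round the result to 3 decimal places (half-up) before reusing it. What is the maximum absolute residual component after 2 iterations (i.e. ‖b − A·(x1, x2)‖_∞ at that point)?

Iteration 1:
  x1 = (3 - (-3)·1.000) / (7) = 0.857
  x2 = (11 - (2)·2.000) / (3) = 2.333
Iteration 2:
  x1 = (3 - (-3)·2.333) / (7) = 1.428
  x2 = (11 - (2)·0.857) / (3) = 3.095
Residual b − A·x = (2.289, -1.141); ∞-norm = 2.289

2.289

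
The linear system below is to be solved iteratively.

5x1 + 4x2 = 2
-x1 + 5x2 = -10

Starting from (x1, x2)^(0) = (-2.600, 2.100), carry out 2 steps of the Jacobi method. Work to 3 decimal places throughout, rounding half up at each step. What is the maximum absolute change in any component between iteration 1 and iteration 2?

Iteration 1:
  x1 = (2 - (4)·2.100) / (5) = -1.280
  x2 = (-10 - (-1)·-2.600) / (5) = -2.520
Iteration 2:
  x1 = (2 - (4)·-2.520) / (5) = 2.416
  x2 = (-10 - (-1)·-1.280) / (5) = -2.256
Change: (3.696, 0.264) → max |·| = 3.696

3.696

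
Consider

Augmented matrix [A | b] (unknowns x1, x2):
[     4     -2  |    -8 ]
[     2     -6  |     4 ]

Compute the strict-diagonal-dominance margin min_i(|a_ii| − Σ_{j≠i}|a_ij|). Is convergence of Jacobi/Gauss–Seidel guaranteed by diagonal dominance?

row 1: |4| − (2) = 2
row 2: |-6| − (2) = 4
minimum over rows = 2 → strictly diagonally dominant (convergence guaranteed)

2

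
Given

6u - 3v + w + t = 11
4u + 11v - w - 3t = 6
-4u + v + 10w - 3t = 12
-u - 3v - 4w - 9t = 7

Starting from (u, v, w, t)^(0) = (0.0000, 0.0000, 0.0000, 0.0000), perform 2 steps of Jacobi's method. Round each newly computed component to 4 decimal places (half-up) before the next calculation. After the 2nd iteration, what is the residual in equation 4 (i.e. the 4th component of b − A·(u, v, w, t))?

-0.3247

Iteration 1:
  u = (11 - (-3)·0.0000 - (1)·0.0000 - (1)·0.0000) / (6) = 1.8333
  v = (6 - (4)·0.0000 - (-1)·0.0000 - (-3)·0.0000) / (11) = 0.5455
  w = (12 - (-4)·0.0000 - (1)·0.0000 - (-3)·0.0000) / (10) = 1.2000
  t = (7 - (-1)·0.0000 - (-3)·0.0000 - (-4)·0.0000) / (-9) = -0.7778
Iteration 2:
  u = (11 - (-3)·0.5455 - (1)·1.2000 - (1)·-0.7778) / (6) = 2.0357
  v = (6 - (4)·1.8333 - (-1)·1.2000 - (-3)·-0.7778) / (11) = -0.2242
  w = (12 - (-4)·1.8333 - (1)·0.5455 - (-3)·-0.7778) / (10) = 1.6454
  t = (7 - (-1)·1.8333 - (-3)·0.5455 - (-4)·1.2000) / (-9) = -1.6966
Residual b − A·x = (-1.8356, -3.1210, -1.1768, -0.3247)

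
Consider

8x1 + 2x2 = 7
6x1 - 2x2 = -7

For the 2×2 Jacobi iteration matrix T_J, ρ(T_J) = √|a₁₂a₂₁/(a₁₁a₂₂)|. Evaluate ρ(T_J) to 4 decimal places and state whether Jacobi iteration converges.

0.8660

a₁₂a₂₁/(a₁₁a₂₂) = (2)·(6) / ((8)·(-2)) = -0.750000
ρ = √|-0.750000| = √0.750000 = 0.8660
ρ < 1, so Jacobi converges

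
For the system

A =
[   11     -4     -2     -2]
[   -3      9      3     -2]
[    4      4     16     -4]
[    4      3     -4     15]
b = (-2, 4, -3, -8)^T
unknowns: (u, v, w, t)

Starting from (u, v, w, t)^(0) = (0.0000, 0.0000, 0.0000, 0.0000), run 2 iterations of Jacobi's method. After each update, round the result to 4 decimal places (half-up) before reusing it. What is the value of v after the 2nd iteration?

0.3278

Iteration 1:
  u = (-2 - (-4)·0.0000 - (-2)·0.0000 - (-2)·0.0000) / (11) = -0.1818
  v = (4 - (-3)·0.0000 - (3)·0.0000 - (-2)·0.0000) / (9) = 0.4444
  w = (-3 - (4)·0.0000 - (4)·0.0000 - (-4)·0.0000) / (16) = -0.1875
  t = (-8 - (4)·0.0000 - (3)·0.0000 - (-4)·0.0000) / (15) = -0.5333
Iteration 2:
  u = (-2 - (-4)·0.4444 - (-2)·-0.1875 - (-2)·-0.5333) / (11) = -0.1513
  v = (4 - (-3)·-0.1818 - (3)·-0.1875 - (-2)·-0.5333) / (9) = 0.3278
  w = (-3 - (4)·-0.1818 - (4)·0.4444 - (-4)·-0.5333) / (16) = -0.3865
  t = (-8 - (4)·-0.1818 - (3)·0.4444 - (-4)·-0.1875) / (15) = -0.6237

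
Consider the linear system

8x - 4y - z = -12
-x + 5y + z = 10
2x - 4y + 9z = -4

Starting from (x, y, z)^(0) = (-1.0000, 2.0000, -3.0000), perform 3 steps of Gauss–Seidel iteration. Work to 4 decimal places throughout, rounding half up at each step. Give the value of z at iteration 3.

Iteration 1:
  x = (-12 - (-4)·2.0000 - (-1)·-3.0000) / (8) = -0.8750
  y = (10 - (-1)·-0.8750 - (1)·-3.0000) / (5) = 2.4250
  z = (-4 - (2)·-0.8750 - (-4)·2.4250) / (9) = 0.8278
Iteration 2:
  x = (-12 - (-4)·2.4250 - (-1)·0.8278) / (8) = -0.1840
  y = (10 - (-1)·-0.1840 - (1)·0.8278) / (5) = 1.7976
  z = (-4 - (2)·-0.1840 - (-4)·1.7976) / (9) = 0.3954
Iteration 3:
  x = (-12 - (-4)·1.7976 - (-1)·0.3954) / (8) = -0.5518
  y = (10 - (-1)·-0.5518 - (1)·0.3954) / (5) = 1.8106
  z = (-4 - (2)·-0.5518 - (-4)·1.8106) / (9) = 0.4829

0.4829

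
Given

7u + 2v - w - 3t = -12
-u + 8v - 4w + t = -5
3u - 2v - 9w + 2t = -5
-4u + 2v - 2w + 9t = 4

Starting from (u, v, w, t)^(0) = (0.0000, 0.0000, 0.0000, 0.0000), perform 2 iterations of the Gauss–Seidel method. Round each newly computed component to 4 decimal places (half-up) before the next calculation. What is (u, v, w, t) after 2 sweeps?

(-1.4900, -0.7143, 0.1970, -0.0153)

Iteration 1:
  u = (-12 - (2)·0.0000 - (-1)·0.0000 - (-3)·0.0000) / (7) = -1.7143
  v = (-5 - (-1)·-1.7143 - (-4)·0.0000 - (1)·0.0000) / (8) = -0.8393
  w = (-5 - (3)·-1.7143 - (-2)·-0.8393 - (2)·0.0000) / (-9) = 0.1706
  t = (4 - (-4)·-1.7143 - (2)·-0.8393 - (-2)·0.1706) / (9) = -0.0930
Iteration 2:
  u = (-12 - (2)·-0.8393 - (-1)·0.1706 - (-3)·-0.0930) / (7) = -1.4900
  v = (-5 - (-1)·-1.4900 - (-4)·0.1706 - (1)·-0.0930) / (8) = -0.7143
  w = (-5 - (3)·-1.4900 - (-2)·-0.7143 - (2)·-0.0930) / (-9) = 0.1970
  t = (4 - (-4)·-1.4900 - (2)·-0.7143 - (-2)·0.1970) / (9) = -0.0153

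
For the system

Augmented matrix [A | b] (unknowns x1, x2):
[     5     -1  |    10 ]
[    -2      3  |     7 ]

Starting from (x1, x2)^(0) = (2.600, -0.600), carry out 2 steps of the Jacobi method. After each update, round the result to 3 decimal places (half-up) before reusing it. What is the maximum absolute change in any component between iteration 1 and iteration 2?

0.933

Iteration 1:
  x1 = (10 - (-1)·-0.600) / (5) = 1.880
  x2 = (7 - (-2)·2.600) / (3) = 4.067
Iteration 2:
  x1 = (10 - (-1)·4.067) / (5) = 2.813
  x2 = (7 - (-2)·1.880) / (3) = 3.587
Change: (0.933, -0.480) → max |·| = 0.933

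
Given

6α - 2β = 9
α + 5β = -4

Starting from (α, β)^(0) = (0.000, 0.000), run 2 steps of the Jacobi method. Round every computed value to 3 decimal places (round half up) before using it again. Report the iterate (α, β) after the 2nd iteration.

Iteration 1:
  α = (9 - (-2)·0.000) / (6) = 1.500
  β = (-4 - (1)·0.000) / (5) = -0.800
Iteration 2:
  α = (9 - (-2)·-0.800) / (6) = 1.233
  β = (-4 - (1)·1.500) / (5) = -1.100

(1.233, -1.100)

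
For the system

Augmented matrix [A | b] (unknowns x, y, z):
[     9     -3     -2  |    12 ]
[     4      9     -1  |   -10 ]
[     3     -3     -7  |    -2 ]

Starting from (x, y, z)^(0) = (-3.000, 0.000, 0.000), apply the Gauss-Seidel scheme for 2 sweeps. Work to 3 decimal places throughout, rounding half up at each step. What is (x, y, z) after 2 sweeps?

Iteration 1:
  x = (12 - (-3)·0.000 - (-2)·0.000) / (9) = 1.333
  y = (-10 - (4)·1.333 - (-1)·0.000) / (9) = -1.704
  z = (-2 - (3)·1.333 - (-3)·-1.704) / (-7) = 1.587
Iteration 2:
  x = (12 - (-3)·-1.704 - (-2)·1.587) / (9) = 1.118
  y = (-10 - (4)·1.118 - (-1)·1.587) / (9) = -1.432
  z = (-2 - (3)·1.118 - (-3)·-1.432) / (-7) = 1.379

(1.118, -1.432, 1.379)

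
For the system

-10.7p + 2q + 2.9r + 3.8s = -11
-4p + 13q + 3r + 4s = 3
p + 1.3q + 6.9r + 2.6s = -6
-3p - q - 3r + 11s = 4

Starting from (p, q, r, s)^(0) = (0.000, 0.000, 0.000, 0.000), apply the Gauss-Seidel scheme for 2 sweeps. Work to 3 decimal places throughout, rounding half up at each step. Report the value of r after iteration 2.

Iteration 1:
  p = (-11 - (2)·0.000 - (2.9)·0.000 - (3.8)·0.000) / (-10.7) = 1.028
  q = (3 - (-4)·1.028 - (3)·0.000 - (4)·0.000) / (13) = 0.547
  r = (-6 - (1)·1.028 - (1.3)·0.547 - (2.6)·0.000) / (6.9) = -1.122
  s = (4 - (-3)·1.028 - (-1)·0.547 - (-3)·-1.122) / (11) = 0.388
Iteration 2:
  p = (-11 - (2)·0.547 - (2.9)·-1.122 - (3.8)·0.388) / (-10.7) = 0.964
  q = (3 - (-4)·0.964 - (3)·-1.122 - (4)·0.388) / (13) = 0.667
  r = (-6 - (1)·0.964 - (1.3)·0.667 - (2.6)·0.388) / (6.9) = -1.281
  s = (4 - (-3)·0.964 - (-1)·0.667 - (-3)·-1.281) / (11) = 0.338

-1.281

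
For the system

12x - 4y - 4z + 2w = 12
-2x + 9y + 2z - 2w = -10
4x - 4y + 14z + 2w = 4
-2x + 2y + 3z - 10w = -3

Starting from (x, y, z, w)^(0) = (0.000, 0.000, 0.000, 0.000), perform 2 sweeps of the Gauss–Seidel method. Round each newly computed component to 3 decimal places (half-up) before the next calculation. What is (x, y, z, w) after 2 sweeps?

(0.645, -0.946, -0.147, -0.062)

Iteration 1:
  x = (12 - (-4)·0.000 - (-4)·0.000 - (2)·0.000) / (12) = 1.000
  y = (-10 - (-2)·1.000 - (2)·0.000 - (-2)·0.000) / (9) = -0.889
  z = (4 - (4)·1.000 - (-4)·-0.889 - (2)·0.000) / (14) = -0.254
  w = (-3 - (-2)·1.000 - (2)·-0.889 - (3)·-0.254) / (-10) = -0.154
Iteration 2:
  x = (12 - (-4)·-0.889 - (-4)·-0.254 - (2)·-0.154) / (12) = 0.645
  y = (-10 - (-2)·0.645 - (2)·-0.254 - (-2)·-0.154) / (9) = -0.946
  z = (4 - (4)·0.645 - (-4)·-0.946 - (2)·-0.154) / (14) = -0.147
  w = (-3 - (-2)·0.645 - (2)·-0.946 - (3)·-0.147) / (-10) = -0.062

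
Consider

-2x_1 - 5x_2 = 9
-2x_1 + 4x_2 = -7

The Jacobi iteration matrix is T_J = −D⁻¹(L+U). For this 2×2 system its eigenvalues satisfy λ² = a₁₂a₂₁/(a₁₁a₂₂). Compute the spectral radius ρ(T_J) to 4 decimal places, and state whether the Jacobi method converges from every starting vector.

1.1180

a₁₂a₂₁/(a₁₁a₂₂) = (-5)·(-2) / ((-2)·(4)) = -1.250000
ρ = √|-1.250000| = √1.250000 = 1.1180
ρ > 1, so Jacobi diverges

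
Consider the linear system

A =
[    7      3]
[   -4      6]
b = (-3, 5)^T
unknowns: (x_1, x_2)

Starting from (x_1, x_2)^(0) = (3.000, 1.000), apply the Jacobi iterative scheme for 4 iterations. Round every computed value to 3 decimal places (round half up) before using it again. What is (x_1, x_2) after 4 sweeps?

Iteration 1:
  x_1 = (-3 - (3)·1.000) / (7) = -0.857
  x_2 = (5 - (-4)·3.000) / (6) = 2.833
Iteration 2:
  x_1 = (-3 - (3)·2.833) / (7) = -1.643
  x_2 = (5 - (-4)·-0.857) / (6) = 0.262
Iteration 3:
  x_1 = (-3 - (3)·0.262) / (7) = -0.541
  x_2 = (5 - (-4)·-1.643) / (6) = -0.262
Iteration 4:
  x_1 = (-3 - (3)·-0.262) / (7) = -0.316
  x_2 = (5 - (-4)·-0.541) / (6) = 0.473

(-0.316, 0.473)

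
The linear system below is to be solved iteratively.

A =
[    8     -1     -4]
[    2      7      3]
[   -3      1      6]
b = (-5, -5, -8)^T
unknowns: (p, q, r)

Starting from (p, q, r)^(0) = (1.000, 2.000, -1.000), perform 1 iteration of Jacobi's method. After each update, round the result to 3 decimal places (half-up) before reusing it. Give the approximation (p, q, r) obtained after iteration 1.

Iteration 1:
  p = (-5 - (-1)·2.000 - (-4)·-1.000) / (8) = -0.875
  q = (-5 - (2)·1.000 - (3)·-1.000) / (7) = -0.571
  r = (-8 - (-3)·1.000 - (1)·2.000) / (6) = -1.167

(-0.875, -0.571, -1.167)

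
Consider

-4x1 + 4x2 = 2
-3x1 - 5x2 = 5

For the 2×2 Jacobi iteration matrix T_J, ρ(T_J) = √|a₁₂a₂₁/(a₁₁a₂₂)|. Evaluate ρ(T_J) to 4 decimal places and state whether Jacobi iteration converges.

0.7746

a₁₂a₂₁/(a₁₁a₂₂) = (4)·(-3) / ((-4)·(-5)) = -0.600000
ρ = √|-0.600000| = √0.600000 = 0.7746
ρ < 1, so Jacobi converges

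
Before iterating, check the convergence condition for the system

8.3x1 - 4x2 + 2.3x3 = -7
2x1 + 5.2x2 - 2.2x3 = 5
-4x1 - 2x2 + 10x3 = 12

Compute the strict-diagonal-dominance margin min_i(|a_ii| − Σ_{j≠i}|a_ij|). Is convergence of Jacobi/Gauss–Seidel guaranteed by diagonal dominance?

1

row 1: |8.3| − (4+2.3) = 2
row 2: |5.2| − (2+2.2) = 1
row 3: |10| − (4+2) = 4
minimum over rows = 1 → strictly diagonally dominant (convergence guaranteed)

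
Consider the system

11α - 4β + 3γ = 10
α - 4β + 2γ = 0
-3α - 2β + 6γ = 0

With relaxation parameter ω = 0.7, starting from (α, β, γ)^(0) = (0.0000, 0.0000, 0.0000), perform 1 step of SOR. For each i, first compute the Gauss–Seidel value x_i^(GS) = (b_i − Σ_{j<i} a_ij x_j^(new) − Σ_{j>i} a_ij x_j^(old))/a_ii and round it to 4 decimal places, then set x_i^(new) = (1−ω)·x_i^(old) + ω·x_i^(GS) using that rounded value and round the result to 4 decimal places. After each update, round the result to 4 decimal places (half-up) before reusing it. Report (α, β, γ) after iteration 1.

Iteration 1:
  α: GS value = (10 - (-4)·0.0000 - (3)·0.0000) / (11) = 0.9091;  α ← (1−ω)·0.0000 + ω·0.9091 = 0.6364
  β: GS value = (0 - (1)·0.6364 - (2)·0.0000) / (-4) = 0.1591;  β ← (1−ω)·0.0000 + ω·0.1591 = 0.1114
  γ: GS value = (0 - (-3)·0.6364 - (-2)·0.1114) / (6) = 0.3553;  γ ← (1−ω)·0.0000 + ω·0.3553 = 0.2487

(0.6364, 0.1114, 0.2487)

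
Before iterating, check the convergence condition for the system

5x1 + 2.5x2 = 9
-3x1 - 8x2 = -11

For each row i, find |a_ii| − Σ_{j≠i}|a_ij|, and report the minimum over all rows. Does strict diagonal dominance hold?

2.5

row 1: |5| − (2.5) = 2.5
row 2: |-8| − (3) = 5
minimum over rows = 2.5 → strictly diagonally dominant (convergence guaranteed)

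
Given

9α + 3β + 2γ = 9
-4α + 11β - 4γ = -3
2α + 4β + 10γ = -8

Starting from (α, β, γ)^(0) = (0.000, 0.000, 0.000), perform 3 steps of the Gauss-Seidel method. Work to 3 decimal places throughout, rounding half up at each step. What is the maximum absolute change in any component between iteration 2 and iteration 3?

Iteration 1:
  α = (9 - (3)·0.000 - (2)·0.000) / (9) = 1.000
  β = (-3 - (-4)·1.000 - (-4)·0.000) / (11) = 0.091
  γ = (-8 - (2)·1.000 - (4)·0.091) / (10) = -1.036
Iteration 2:
  α = (9 - (3)·0.091 - (2)·-1.036) / (9) = 1.200
  β = (-3 - (-4)·1.200 - (-4)·-1.036) / (11) = -0.213
  γ = (-8 - (2)·1.200 - (4)·-0.213) / (10) = -0.955
Iteration 3:
  α = (9 - (3)·-0.213 - (2)·-0.955) / (9) = 1.283
  β = (-3 - (-4)·1.283 - (-4)·-0.955) / (11) = -0.153
  γ = (-8 - (2)·1.283 - (4)·-0.153) / (10) = -0.995
Change: (0.083, 0.060, -0.040) → max |·| = 0.083

0.083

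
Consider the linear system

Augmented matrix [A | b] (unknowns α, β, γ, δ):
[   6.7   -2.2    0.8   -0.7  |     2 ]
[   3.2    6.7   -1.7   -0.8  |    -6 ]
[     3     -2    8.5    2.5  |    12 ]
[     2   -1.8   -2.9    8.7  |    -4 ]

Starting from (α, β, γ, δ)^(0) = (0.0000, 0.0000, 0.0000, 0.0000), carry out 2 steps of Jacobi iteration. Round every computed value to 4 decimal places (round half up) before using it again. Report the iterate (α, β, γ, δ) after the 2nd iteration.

Iteration 1:
  α = (2 - (-2.2)·0.0000 - (0.8)·0.0000 - (-0.7)·0.0000) / (6.7) = 0.2985
  β = (-6 - (3.2)·0.0000 - (-1.7)·0.0000 - (-0.8)·0.0000) / (6.7) = -0.8955
  γ = (12 - (3)·0.0000 - (-2)·0.0000 - (2.5)·0.0000) / (8.5) = 1.4118
  δ = (-4 - (2)·0.0000 - (-1.8)·0.0000 - (-2.9)·0.0000) / (8.7) = -0.4598
Iteration 2:
  α = (2 - (-2.2)·-0.8955 - (0.8)·1.4118 - (-0.7)·-0.4598) / (6.7) = -0.2121
  β = (-6 - (3.2)·0.2985 - (-1.7)·1.4118 - (-0.8)·-0.4598) / (6.7) = -0.7348
  γ = (12 - (3)·0.2985 - (-2)·-0.8955 - (2.5)·-0.4598) / (8.5) = 1.2309
  δ = (-4 - (2)·0.2985 - (-1.8)·-0.8955 - (-2.9)·1.4118) / (8.7) = -0.2431

(-0.2121, -0.7348, 1.2309, -0.2431)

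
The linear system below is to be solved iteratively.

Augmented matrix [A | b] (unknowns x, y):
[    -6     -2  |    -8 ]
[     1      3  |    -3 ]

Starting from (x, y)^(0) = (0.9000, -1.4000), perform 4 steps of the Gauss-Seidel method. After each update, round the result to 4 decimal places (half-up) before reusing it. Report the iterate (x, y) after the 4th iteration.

(1.8749, -1.6250)

Iteration 1:
  x = (-8 - (-2)·-1.4000) / (-6) = 1.8000
  y = (-3 - (1)·1.8000) / (3) = -1.6000
Iteration 2:
  x = (-8 - (-2)·-1.6000) / (-6) = 1.8667
  y = (-3 - (1)·1.8667) / (3) = -1.6222
Iteration 3:
  x = (-8 - (-2)·-1.6222) / (-6) = 1.8741
  y = (-3 - (1)·1.8741) / (3) = -1.6247
Iteration 4:
  x = (-8 - (-2)·-1.6247) / (-6) = 1.8749
  y = (-3 - (1)·1.8749) / (3) = -1.6250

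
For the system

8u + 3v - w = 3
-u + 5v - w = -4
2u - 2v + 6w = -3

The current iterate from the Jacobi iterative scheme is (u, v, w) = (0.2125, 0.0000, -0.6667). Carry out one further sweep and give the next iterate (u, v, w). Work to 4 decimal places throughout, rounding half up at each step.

(0.2917, -0.8908, -0.5708)

One sweep:
  u = (3 - (3)·0.0000 - (-1)·-0.6667) / (8) = 0.2917
  v = (-4 - (-1)·0.2125 - (-1)·-0.6667) / (5) = -0.8908
  w = (-3 - (2)·0.2125 - (-2)·0.0000) / (6) = -0.5708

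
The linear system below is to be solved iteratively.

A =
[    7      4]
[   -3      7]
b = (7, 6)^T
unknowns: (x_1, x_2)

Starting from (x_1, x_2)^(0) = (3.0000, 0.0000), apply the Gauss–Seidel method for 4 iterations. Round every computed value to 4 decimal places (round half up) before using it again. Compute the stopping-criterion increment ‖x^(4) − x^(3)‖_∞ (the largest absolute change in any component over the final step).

0.0442

Iteration 1:
  x_1 = (7 - (4)·0.0000) / (7) = 1.0000
  x_2 = (6 - (-3)·1.0000) / (7) = 1.2857
Iteration 2:
  x_1 = (7 - (4)·1.2857) / (7) = 0.2653
  x_2 = (6 - (-3)·0.2653) / (7) = 0.9708
Iteration 3:
  x_1 = (7 - (4)·0.9708) / (7) = 0.4453
  x_2 = (6 - (-3)·0.4453) / (7) = 1.0480
Iteration 4:
  x_1 = (7 - (4)·1.0480) / (7) = 0.4011
  x_2 = (6 - (-3)·0.4011) / (7) = 1.0290
Change: (-0.0442, -0.0190) → max |·| = 0.0442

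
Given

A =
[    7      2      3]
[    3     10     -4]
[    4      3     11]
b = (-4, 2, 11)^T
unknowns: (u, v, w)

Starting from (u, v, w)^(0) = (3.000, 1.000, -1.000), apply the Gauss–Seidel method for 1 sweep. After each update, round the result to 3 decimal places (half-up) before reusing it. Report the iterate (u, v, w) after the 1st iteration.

Iteration 1:
  u = (-4 - (2)·1.000 - (3)·-1.000) / (7) = -0.429
  v = (2 - (3)·-0.429 - (-4)·-1.000) / (10) = -0.071
  w = (11 - (4)·-0.429 - (3)·-0.071) / (11) = 1.175

(-0.429, -0.071, 1.175)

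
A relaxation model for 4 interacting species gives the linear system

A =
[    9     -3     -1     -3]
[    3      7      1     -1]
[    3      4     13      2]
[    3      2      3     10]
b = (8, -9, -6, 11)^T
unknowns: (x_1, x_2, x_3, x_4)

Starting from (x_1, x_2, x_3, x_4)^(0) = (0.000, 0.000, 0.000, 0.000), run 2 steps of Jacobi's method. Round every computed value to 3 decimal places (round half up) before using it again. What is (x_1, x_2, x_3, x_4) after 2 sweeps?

(0.776, -1.444, -0.440, 1.229)

Iteration 1:
  x_1 = (8 - (-3)·0.000 - (-1)·0.000 - (-3)·0.000) / (9) = 0.889
  x_2 = (-9 - (3)·0.000 - (1)·0.000 - (-1)·0.000) / (7) = -1.286
  x_3 = (-6 - (3)·0.000 - (4)·0.000 - (2)·0.000) / (13) = -0.462
  x_4 = (11 - (3)·0.000 - (2)·0.000 - (3)·0.000) / (10) = 1.100
Iteration 2:
  x_1 = (8 - (-3)·-1.286 - (-1)·-0.462 - (-3)·1.100) / (9) = 0.776
  x_2 = (-9 - (3)·0.889 - (1)·-0.462 - (-1)·1.100) / (7) = -1.444
  x_3 = (-6 - (3)·0.889 - (4)·-1.286 - (2)·1.100) / (13) = -0.440
  x_4 = (11 - (3)·0.889 - (2)·-1.286 - (3)·-0.462) / (10) = 1.229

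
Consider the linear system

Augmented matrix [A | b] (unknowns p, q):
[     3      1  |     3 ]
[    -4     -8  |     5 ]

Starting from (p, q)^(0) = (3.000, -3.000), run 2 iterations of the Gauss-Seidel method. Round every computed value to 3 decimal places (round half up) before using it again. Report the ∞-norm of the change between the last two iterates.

0.458

Iteration 1:
  p = (3 - (1)·-3.000) / (3) = 2.000
  q = (5 - (-4)·2.000) / (-8) = -1.625
Iteration 2:
  p = (3 - (1)·-1.625) / (3) = 1.542
  q = (5 - (-4)·1.542) / (-8) = -1.396
Change: (-0.458, 0.229) → max |·| = 0.458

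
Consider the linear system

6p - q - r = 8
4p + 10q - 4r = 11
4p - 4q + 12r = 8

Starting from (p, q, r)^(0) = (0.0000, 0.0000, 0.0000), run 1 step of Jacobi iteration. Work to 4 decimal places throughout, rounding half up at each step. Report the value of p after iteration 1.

Iteration 1:
  p = (8 - (-1)·0.0000 - (-1)·0.0000) / (6) = 1.3333
  q = (11 - (4)·0.0000 - (-4)·0.0000) / (10) = 1.1000
  r = (8 - (4)·0.0000 - (-4)·0.0000) / (12) = 0.6667

1.3333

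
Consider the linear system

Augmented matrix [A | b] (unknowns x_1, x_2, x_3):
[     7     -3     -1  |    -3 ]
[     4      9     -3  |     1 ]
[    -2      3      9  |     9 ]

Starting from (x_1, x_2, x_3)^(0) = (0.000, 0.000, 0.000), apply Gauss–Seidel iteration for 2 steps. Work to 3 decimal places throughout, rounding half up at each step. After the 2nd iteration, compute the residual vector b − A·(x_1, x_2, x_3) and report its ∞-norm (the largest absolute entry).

Iteration 1:
  x_1 = (-3 - (-3)·0.000 - (-1)·0.000) / (7) = -0.429
  x_2 = (1 - (4)·-0.429 - (-3)·0.000) / (9) = 0.302
  x_3 = (9 - (-2)·-0.429 - (3)·0.302) / (9) = 0.804
Iteration 2:
  x_1 = (-3 - (-3)·0.302 - (-1)·0.804) / (7) = -0.184
  x_2 = (1 - (4)·-0.184 - (-3)·0.804) / (9) = 0.461
  x_3 = (9 - (-2)·-0.184 - (3)·0.461) / (9) = 0.805
Residual b − A·x = (0.476, 0.002, 0.004); ∞-norm = 0.476

0.476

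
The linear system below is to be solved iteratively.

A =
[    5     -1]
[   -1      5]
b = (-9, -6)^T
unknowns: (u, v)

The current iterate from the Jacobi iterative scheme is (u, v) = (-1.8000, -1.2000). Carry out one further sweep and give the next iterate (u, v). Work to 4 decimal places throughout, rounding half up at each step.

(-2.0400, -1.5600)

One sweep:
  u = (-9 - (-1)·-1.2000) / (5) = -2.0400
  v = (-6 - (-1)·-1.8000) / (5) = -1.5600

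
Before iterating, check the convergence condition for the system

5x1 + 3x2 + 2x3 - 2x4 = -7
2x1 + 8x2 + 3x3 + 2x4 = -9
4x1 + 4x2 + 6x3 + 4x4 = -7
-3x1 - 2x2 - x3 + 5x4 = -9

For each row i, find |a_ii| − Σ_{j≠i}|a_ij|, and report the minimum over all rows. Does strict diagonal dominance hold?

-6

row 1: |5| − (3+2+2) = -2
row 2: |8| − (2+3+2) = 1
row 3: |6| − (4+4+4) = -6
row 4: |5| − (3+2+1) = -1
minimum over rows = -6 → not strictly diagonally dominant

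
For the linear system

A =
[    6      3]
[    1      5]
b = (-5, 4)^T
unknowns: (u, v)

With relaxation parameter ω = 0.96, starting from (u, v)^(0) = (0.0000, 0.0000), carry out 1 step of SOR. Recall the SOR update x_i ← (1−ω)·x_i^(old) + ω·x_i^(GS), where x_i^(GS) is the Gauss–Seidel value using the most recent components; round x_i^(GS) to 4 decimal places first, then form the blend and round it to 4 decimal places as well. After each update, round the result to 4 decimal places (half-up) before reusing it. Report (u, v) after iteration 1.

Iteration 1:
  u: GS value = (-5 - (3)·0.0000) / (6) = -0.8333;  u ← (1−ω)·0.0000 + ω·-0.8333 = -0.8000
  v: GS value = (4 - (1)·-0.8000) / (5) = 0.9600;  v ← (1−ω)·0.0000 + ω·0.9600 = 0.9216

(-0.8000, 0.9216)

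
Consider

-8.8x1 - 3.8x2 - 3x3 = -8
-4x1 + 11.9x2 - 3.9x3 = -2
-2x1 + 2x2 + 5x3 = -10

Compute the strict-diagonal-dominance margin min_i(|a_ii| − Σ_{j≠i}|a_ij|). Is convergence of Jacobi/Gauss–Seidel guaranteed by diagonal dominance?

1

row 1: |-8.8| − (3.8+3) = 2
row 2: |11.9| − (4+3.9) = 4
row 3: |5| − (2+2) = 1
minimum over rows = 1 → strictly diagonally dominant (convergence guaranteed)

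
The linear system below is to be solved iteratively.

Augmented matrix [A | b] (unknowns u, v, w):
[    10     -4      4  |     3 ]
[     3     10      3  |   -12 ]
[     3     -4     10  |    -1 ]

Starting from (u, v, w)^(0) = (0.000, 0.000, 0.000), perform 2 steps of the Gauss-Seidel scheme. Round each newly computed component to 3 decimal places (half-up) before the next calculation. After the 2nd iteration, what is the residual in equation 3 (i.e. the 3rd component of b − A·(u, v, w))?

Iteration 1:
  u = (3 - (-4)·0.000 - (4)·0.000) / (10) = 0.300
  v = (-12 - (3)·0.300 - (3)·0.000) / (10) = -1.290
  w = (-1 - (3)·0.300 - (-4)·-1.290) / (10) = -0.706
Iteration 2:
  u = (3 - (-4)·-1.290 - (4)·-0.706) / (10) = 0.066
  v = (-12 - (3)·0.066 - (3)·-0.706) / (10) = -1.008
  w = (-1 - (3)·0.066 - (-4)·-1.008) / (10) = -0.523
Residual b − A·x = (0.400, -0.549, 0.000)

0.000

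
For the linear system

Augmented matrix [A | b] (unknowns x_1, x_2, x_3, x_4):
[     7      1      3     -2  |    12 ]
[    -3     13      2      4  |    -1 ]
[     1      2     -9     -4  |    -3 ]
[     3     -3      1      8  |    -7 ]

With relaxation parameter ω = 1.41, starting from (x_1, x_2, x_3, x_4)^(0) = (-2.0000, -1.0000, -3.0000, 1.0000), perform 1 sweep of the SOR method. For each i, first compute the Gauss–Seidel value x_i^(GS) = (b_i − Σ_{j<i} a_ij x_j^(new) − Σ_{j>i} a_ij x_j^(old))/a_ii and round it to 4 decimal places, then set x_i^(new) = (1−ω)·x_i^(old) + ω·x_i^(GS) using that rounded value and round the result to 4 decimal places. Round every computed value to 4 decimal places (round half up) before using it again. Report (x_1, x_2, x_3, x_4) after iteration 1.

(5.6543, 2.3583, 2.6981, -3.8621)

Iteration 1:
  x_1: GS value = (12 - (1)·-1.0000 - (3)·-3.0000 - (-2)·1.0000) / (7) = 3.4286;  x_1 ← (1−ω)·-2.0000 + ω·3.4286 = 5.6543
  x_2: GS value = (-1 - (-3)·5.6543 - (2)·-3.0000 - (4)·1.0000) / (13) = 1.3818;  x_2 ← (1−ω)·-1.0000 + ω·1.3818 = 2.3583
  x_3: GS value = (-3 - (1)·5.6543 - (2)·2.3583 - (-4)·1.0000) / (-9) = 1.0412;  x_3 ← (1−ω)·-3.0000 + ω·1.0412 = 2.6981
  x_4: GS value = (-7 - (3)·5.6543 - (-3)·2.3583 - (1)·2.6981) / (8) = -2.4483;  x_4 ← (1−ω)·1.0000 + ω·-2.4483 = -3.8621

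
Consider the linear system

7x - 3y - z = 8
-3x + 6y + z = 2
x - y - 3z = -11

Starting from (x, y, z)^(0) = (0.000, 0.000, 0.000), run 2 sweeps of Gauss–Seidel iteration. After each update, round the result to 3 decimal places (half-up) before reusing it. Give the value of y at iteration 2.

Iteration 1:
  x = (8 - (-3)·0.000 - (-1)·0.000) / (7) = 1.143
  y = (2 - (-3)·1.143 - (1)·0.000) / (6) = 0.905
  z = (-11 - (1)·1.143 - (-1)·0.905) / (-3) = 3.746
Iteration 2:
  x = (8 - (-3)·0.905 - (-1)·3.746) / (7) = 2.066
  y = (2 - (-3)·2.066 - (1)·3.746) / (6) = 0.742
  z = (-11 - (1)·2.066 - (-1)·0.742) / (-3) = 4.108

0.742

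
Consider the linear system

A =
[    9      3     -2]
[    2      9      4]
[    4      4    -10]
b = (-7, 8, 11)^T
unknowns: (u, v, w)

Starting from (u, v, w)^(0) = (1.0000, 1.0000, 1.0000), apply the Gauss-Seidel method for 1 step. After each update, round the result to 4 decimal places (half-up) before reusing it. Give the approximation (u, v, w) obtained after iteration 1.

Iteration 1:
  u = (-7 - (3)·1.0000 - (-2)·1.0000) / (9) = -0.8889
  v = (8 - (2)·-0.8889 - (4)·1.0000) / (9) = 0.6420
  w = (11 - (4)·-0.8889 - (4)·0.6420) / (-10) = -1.1988

(-0.8889, 0.6420, -1.1988)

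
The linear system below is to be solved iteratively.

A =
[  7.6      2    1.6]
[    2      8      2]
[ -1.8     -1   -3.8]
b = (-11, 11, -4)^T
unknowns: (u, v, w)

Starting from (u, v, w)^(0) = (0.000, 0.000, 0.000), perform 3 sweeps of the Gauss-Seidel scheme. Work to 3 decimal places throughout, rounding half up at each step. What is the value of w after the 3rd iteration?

Iteration 1:
  u = (-11 - (2)·0.000 - (1.6)·0.000) / (7.6) = -1.447
  v = (11 - (2)·-1.447 - (2)·0.000) / (8) = 1.737
  w = (-4 - (-1.8)·-1.447 - (-1)·1.737) / (-3.8) = 1.281
Iteration 2:
  u = (-11 - (2)·1.737 - (1.6)·1.281) / (7.6) = -2.174
  v = (11 - (2)·-2.174 - (2)·1.281) / (8) = 1.598
  w = (-4 - (-1.8)·-2.174 - (-1)·1.598) / (-3.8) = 1.662
Iteration 3:
  u = (-11 - (2)·1.598 - (1.6)·1.662) / (7.6) = -2.218
  v = (11 - (2)·-2.218 - (2)·1.662) / (8) = 1.514
  w = (-4 - (-1.8)·-2.218 - (-1)·1.514) / (-3.8) = 1.705

1.705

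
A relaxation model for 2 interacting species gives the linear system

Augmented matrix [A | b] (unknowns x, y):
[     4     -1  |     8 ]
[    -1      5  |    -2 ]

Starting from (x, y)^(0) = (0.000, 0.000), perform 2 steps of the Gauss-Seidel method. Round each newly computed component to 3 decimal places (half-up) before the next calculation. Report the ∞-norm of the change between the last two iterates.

Iteration 1:
  x = (8 - (-1)·0.000) / (4) = 2.000
  y = (-2 - (-1)·2.000) / (5) = 0.000
Iteration 2:
  x = (8 - (-1)·0.000) / (4) = 2.000
  y = (-2 - (-1)·2.000) / (5) = 0.000
Change: (0.000, 0.000) → max |·| = 0.000

0.000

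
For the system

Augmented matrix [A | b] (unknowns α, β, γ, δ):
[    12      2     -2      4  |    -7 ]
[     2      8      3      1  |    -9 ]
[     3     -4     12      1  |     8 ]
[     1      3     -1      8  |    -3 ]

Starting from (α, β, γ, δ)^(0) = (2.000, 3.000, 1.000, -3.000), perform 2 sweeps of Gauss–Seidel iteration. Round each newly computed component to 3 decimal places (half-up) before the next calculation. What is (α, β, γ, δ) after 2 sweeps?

Iteration 1:
  α = (-7 - (2)·3.000 - (-2)·1.000 - (4)·-3.000) / (12) = 0.083
  β = (-9 - (2)·0.083 - (3)·1.000 - (1)·-3.000) / (8) = -1.146
  γ = (8 - (3)·0.083 - (-4)·-1.146 - (1)·-3.000) / (12) = 0.514
  δ = (-3 - (1)·0.083 - (3)·-1.146 - (-1)·0.514) / (8) = 0.109
Iteration 2:
  α = (-7 - (2)·-1.146 - (-2)·0.514 - (4)·0.109) / (12) = -0.343
  β = (-9 - (2)·-0.343 - (3)·0.514 - (1)·0.109) / (8) = -1.246
  γ = (8 - (3)·-0.343 - (-4)·-1.246 - (1)·0.109) / (12) = 0.328
  δ = (-3 - (1)·-0.343 - (3)·-1.246 - (-1)·0.328) / (8) = 0.176

(-0.343, -1.246, 0.328, 0.176)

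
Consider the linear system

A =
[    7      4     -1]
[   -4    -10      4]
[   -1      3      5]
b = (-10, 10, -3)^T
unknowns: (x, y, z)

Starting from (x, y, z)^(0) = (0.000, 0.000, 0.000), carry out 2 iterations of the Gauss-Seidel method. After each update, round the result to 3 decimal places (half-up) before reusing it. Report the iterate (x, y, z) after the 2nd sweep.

(-1.274, -0.742, -0.410)

Iteration 1:
  x = (-10 - (4)·0.000 - (-1)·0.000) / (7) = -1.429
  y = (10 - (-4)·-1.429 - (4)·0.000) / (-10) = -0.428
  z = (-3 - (-1)·-1.429 - (3)·-0.428) / (5) = -0.629
Iteration 2:
  x = (-10 - (4)·-0.428 - (-1)·-0.629) / (7) = -1.274
  y = (10 - (-4)·-1.274 - (4)·-0.629) / (-10) = -0.742
  z = (-3 - (-1)·-1.274 - (3)·-0.742) / (5) = -0.410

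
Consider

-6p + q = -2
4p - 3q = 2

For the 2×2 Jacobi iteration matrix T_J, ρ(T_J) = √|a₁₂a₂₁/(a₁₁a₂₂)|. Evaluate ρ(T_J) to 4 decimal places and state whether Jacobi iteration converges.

0.4714

a₁₂a₂₁/(a₁₁a₂₂) = (1)·(4) / ((-6)·(-3)) = 0.222222
ρ = √|0.222222| = √0.222222 = 0.4714
ρ < 1, so Jacobi converges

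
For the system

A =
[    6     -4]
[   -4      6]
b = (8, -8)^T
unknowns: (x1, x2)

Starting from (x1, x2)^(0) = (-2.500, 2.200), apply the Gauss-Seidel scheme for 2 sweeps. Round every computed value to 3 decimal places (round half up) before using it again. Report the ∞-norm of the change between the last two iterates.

1.111

Iteration 1:
  x1 = (8 - (-4)·2.200) / (6) = 2.800
  x2 = (-8 - (-4)·2.800) / (6) = 0.533
Iteration 2:
  x1 = (8 - (-4)·0.533) / (6) = 1.689
  x2 = (-8 - (-4)·1.689) / (6) = -0.207
Change: (-1.111, -0.740) → max |·| = 1.111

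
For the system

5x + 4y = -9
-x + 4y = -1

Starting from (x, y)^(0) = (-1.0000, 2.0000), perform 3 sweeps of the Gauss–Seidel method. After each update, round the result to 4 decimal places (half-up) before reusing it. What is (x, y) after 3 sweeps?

Iteration 1:
  x = (-9 - (4)·2.0000) / (5) = -3.4000
  y = (-1 - (-1)·-3.4000) / (4) = -1.1000
Iteration 2:
  x = (-9 - (4)·-1.1000) / (5) = -0.9200
  y = (-1 - (-1)·-0.9200) / (4) = -0.4800
Iteration 3:
  x = (-9 - (4)·-0.4800) / (5) = -1.4160
  y = (-1 - (-1)·-1.4160) / (4) = -0.6040

(-1.4160, -0.6040)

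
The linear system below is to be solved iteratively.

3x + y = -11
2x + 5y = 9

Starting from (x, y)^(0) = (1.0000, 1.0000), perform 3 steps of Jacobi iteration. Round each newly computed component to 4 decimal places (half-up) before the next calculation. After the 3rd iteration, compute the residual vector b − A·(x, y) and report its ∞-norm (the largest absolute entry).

1.3335

Iteration 1:
  x = (-11 - (1)·1.0000) / (3) = -4.0000
  y = (9 - (2)·1.0000) / (5) = 1.4000
Iteration 2:
  x = (-11 - (1)·1.4000) / (3) = -4.1333
  y = (9 - (2)·-4.0000) / (5) = 3.4000
Iteration 3:
  x = (-11 - (1)·3.4000) / (3) = -4.8000
  y = (9 - (2)·-4.1333) / (5) = 3.4533
Residual b − A·x = (-0.0533, 1.3335); ∞-norm = 1.3335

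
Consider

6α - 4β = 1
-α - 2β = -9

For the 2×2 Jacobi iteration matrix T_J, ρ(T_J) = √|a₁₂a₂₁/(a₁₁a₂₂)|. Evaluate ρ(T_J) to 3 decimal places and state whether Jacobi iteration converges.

0.577

a₁₂a₂₁/(a₁₁a₂₂) = (-4)·(-1) / ((6)·(-2)) = -0.333333
ρ = √|-0.333333| = √0.333333 = 0.577
ρ < 1, so Jacobi converges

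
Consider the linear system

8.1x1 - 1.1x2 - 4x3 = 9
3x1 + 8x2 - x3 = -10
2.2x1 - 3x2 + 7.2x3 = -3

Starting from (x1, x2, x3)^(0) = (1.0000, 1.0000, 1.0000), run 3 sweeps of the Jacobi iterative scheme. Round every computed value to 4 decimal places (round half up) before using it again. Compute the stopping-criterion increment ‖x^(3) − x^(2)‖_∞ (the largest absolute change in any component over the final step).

Iteration 1:
  x1 = (9 - (-1.1)·1.0000 - (-4)·1.0000) / (8.1) = 1.7407
  x2 = (-10 - (3)·1.0000 - (-1)·1.0000) / (8) = -1.5000
  x3 = (-3 - (2.2)·1.0000 - (-3)·1.0000) / (7.2) = -0.3056
Iteration 2:
  x1 = (9 - (-1.1)·-1.5000 - (-4)·-0.3056) / (8.1) = 0.7565
  x2 = (-10 - (3)·1.7407 - (-1)·-0.3056) / (8) = -1.9410
  x3 = (-3 - (2.2)·1.7407 - (-3)·-1.5000) / (7.2) = -1.5735
Iteration 3:
  x1 = (9 - (-1.1)·-1.9410 - (-4)·-1.5735) / (8.1) = 0.0705
  x2 = (-10 - (3)·0.7565 - (-1)·-1.5735) / (8) = -1.7304
  x3 = (-3 - (2.2)·0.7565 - (-3)·-1.9410) / (7.2) = -1.4566
Change: (-0.6860, 0.2106, 0.1169) → max |·| = 0.6860

0.6860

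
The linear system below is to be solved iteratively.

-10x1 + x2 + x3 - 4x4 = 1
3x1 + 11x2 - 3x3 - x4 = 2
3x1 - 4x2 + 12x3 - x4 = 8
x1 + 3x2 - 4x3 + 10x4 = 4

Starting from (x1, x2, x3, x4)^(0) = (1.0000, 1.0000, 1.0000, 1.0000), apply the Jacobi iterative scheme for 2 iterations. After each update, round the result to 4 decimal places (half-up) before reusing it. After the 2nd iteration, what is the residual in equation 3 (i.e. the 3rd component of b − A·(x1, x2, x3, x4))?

0.8481

Iteration 1:
  x1 = (1 - (1)·1.0000 - (1)·1.0000 - (-4)·1.0000) / (-10) = -0.3000
  x2 = (2 - (3)·1.0000 - (-3)·1.0000 - (-1)·1.0000) / (11) = 0.2727
  x3 = (8 - (3)·1.0000 - (-4)·1.0000 - (-1)·1.0000) / (12) = 0.8333
  x4 = (4 - (1)·1.0000 - (3)·1.0000 - (-4)·1.0000) / (10) = 0.4000
Iteration 2:
  x1 = (1 - (1)·0.2727 - (1)·0.8333 - (-4)·0.4000) / (-10) = -0.1494
  x2 = (2 - (3)·-0.3000 - (-3)·0.8333 - (-1)·0.4000) / (11) = 0.5273
  x3 = (8 - (3)·-0.3000 - (-4)·0.2727 - (-1)·0.4000) / (12) = 0.8659
  x4 = (4 - (1)·-0.3000 - (3)·0.2727 - (-4)·0.8333) / (10) = 0.6815
Residual b − A·x = (0.8388, -0.0729, 0.8481, -0.7839)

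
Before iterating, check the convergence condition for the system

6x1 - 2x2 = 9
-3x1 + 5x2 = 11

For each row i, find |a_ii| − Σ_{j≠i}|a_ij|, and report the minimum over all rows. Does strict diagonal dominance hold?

2

row 1: |6| − (2) = 4
row 2: |5| − (3) = 2
minimum over rows = 2 → strictly diagonally dominant (convergence guaranteed)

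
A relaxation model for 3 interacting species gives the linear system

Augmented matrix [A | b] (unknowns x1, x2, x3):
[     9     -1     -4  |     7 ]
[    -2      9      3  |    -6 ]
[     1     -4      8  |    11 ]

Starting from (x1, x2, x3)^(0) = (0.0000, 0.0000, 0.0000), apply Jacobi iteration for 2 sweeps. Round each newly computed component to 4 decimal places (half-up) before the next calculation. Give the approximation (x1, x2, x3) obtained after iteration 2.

Iteration 1:
  x1 = (7 - (-1)·0.0000 - (-4)·0.0000) / (9) = 0.7778
  x2 = (-6 - (-2)·0.0000 - (3)·0.0000) / (9) = -0.6667
  x3 = (11 - (1)·0.0000 - (-4)·0.0000) / (8) = 1.3750
Iteration 2:
  x1 = (7 - (-1)·-0.6667 - (-4)·1.3750) / (9) = 1.3148
  x2 = (-6 - (-2)·0.7778 - (3)·1.3750) / (9) = -0.9522
  x3 = (11 - (1)·0.7778 - (-4)·-0.6667) / (8) = 0.9444

(1.3148, -0.9522, 0.9444)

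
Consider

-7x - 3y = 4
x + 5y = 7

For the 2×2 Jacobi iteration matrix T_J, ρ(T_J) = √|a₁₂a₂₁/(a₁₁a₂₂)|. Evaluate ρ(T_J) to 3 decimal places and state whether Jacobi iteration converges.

a₁₂a₂₁/(a₁₁a₂₂) = (-3)·(1) / ((-7)·(5)) = 0.085714
ρ = √|0.085714| = √0.085714 = 0.293
ρ < 1, so Jacobi converges

0.293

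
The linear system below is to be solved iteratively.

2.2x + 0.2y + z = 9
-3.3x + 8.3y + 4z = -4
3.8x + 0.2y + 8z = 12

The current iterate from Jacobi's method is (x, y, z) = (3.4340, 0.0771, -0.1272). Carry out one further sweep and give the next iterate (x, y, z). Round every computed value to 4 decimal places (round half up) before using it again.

(4.1417, 0.9447, -0.1331)

One sweep:
  x = (9 - (0.2)·0.0771 - (1)·-0.1272) / (2.2) = 4.1417
  y = (-4 - (-3.3)·3.4340 - (4)·-0.1272) / (8.3) = 0.9447
  z = (12 - (3.8)·3.4340 - (0.2)·0.0771) / (8) = -0.1331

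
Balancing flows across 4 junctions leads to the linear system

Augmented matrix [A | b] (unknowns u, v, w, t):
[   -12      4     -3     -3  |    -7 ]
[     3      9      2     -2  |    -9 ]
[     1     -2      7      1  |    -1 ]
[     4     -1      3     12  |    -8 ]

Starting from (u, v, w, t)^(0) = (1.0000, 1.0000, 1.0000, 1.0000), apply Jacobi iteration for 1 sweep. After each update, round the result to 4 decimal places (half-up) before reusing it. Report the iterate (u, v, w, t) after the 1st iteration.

Iteration 1:
  u = (-7 - (4)·1.0000 - (-3)·1.0000 - (-3)·1.0000) / (-12) = 0.4167
  v = (-9 - (3)·1.0000 - (2)·1.0000 - (-2)·1.0000) / (9) = -1.3333
  w = (-1 - (1)·1.0000 - (-2)·1.0000 - (1)·1.0000) / (7) = -0.1429
  t = (-8 - (4)·1.0000 - (-1)·1.0000 - (3)·1.0000) / (12) = -1.1667

(0.4167, -1.3333, -0.1429, -1.1667)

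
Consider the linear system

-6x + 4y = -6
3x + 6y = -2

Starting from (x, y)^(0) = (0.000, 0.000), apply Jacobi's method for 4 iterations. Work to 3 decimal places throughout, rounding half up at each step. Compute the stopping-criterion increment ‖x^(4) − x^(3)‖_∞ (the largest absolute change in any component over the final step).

Iteration 1:
  x = (-6 - (4)·0.000) / (-6) = 1.000
  y = (-2 - (3)·0.000) / (6) = -0.333
Iteration 2:
  x = (-6 - (4)·-0.333) / (-6) = 0.778
  y = (-2 - (3)·1.000) / (6) = -0.833
Iteration 3:
  x = (-6 - (4)·-0.833) / (-6) = 0.445
  y = (-2 - (3)·0.778) / (6) = -0.722
Iteration 4:
  x = (-6 - (4)·-0.722) / (-6) = 0.519
  y = (-2 - (3)·0.445) / (6) = -0.556
Change: (0.074, 0.166) → max |·| = 0.166

0.166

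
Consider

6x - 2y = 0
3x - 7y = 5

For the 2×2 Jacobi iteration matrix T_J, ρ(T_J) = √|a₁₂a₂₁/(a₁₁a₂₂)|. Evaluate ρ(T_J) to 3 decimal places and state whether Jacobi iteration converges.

0.378

a₁₂a₂₁/(a₁₁a₂₂) = (-2)·(3) / ((6)·(-7)) = 0.142857
ρ = √|0.142857| = √0.142857 = 0.378
ρ < 1, so Jacobi converges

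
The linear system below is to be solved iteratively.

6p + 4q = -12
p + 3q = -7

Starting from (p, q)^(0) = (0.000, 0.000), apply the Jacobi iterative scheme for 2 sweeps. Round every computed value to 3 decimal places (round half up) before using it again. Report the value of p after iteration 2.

Iteration 1:
  p = (-12 - (4)·0.000) / (6) = -2.000
  q = (-7 - (1)·0.000) / (3) = -2.333
Iteration 2:
  p = (-12 - (4)·-2.333) / (6) = -0.445
  q = (-7 - (1)·-2.000) / (3) = -1.667

-0.445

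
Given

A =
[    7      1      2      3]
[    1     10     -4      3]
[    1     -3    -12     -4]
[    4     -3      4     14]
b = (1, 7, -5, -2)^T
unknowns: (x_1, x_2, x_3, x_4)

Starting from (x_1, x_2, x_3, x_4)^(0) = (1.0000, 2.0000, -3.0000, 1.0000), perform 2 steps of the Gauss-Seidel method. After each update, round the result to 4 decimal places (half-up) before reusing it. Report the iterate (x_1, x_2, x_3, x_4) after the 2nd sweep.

Iteration 1:
  x_1 = (1 - (1)·2.0000 - (2)·-3.0000 - (3)·1.0000) / (7) = 0.2857
  x_2 = (7 - (1)·0.2857 - (-4)·-3.0000 - (3)·1.0000) / (10) = -0.8286
  x_3 = (-5 - (1)·0.2857 - (-3)·-0.8286 - (-4)·1.0000) / (-12) = 0.3143
  x_4 = (-2 - (4)·0.2857 - (-3)·-0.8286 - (4)·0.3143) / (14) = -0.4918
Iteration 2:
  x_1 = (1 - (1)·-0.8286 - (2)·0.3143 - (3)·-0.4918) / (7) = 0.3822
  x_2 = (7 - (1)·0.3822 - (-4)·0.3143 - (3)·-0.4918) / (10) = 0.9350
  x_3 = (-5 - (1)·0.3822 - (-3)·0.9350 - (-4)·-0.4918) / (-12) = 0.3787
  x_4 = (-2 - (4)·0.3822 - (-3)·0.9350 - (4)·0.3787) / (14) = -0.1599

(0.3822, 0.9350, 0.3787, -0.1599)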